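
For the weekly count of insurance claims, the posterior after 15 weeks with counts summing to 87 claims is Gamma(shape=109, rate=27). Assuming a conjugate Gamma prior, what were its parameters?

Gamma(shape=22, rate=12)

Gamma–Poisson conjugacy: posterior shape = α + Σxᵢ, posterior rate = β + n.
So α = 109 − 87 = 22 and β = 27 − 15 = 12.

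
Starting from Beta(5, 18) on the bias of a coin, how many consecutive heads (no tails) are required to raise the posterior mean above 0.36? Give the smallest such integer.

k = 6

After k heads and 0 tails the posterior is Beta(5+k, 18), with mean (5+k)/(5+18+k).
Set (5+k)/(23+k) > 0.36 and solve: k > (0.36·23 − 5)/(1 − 0.36) = 5.125.
The smallest integer exceeding 5.125 is 6.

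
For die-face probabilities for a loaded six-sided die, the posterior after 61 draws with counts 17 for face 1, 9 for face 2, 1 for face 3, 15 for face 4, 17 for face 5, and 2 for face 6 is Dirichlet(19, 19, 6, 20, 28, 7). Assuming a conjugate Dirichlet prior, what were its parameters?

Dirichlet(2, 10, 5, 5, 11, 5)

For a Dirichlet(α) prior with multinomial counts c, the posterior is Dirichlet(α + c) componentwise.
Subtract each count from the matching posterior parameter: 19−17=2, 19−9=10, 6−1=5, 20−15=5, 28−17=11, 7−2=5.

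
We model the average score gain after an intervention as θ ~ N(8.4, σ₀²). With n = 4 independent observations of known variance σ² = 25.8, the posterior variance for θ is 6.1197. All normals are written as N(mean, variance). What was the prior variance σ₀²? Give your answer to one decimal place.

σ₀² = 119.5

For the Normal–Normal model with known σ², precisions add: τ_n = τ₀ + n/σ².
So 1/σ₀² = 1/6.1197 − 4/25.8 = 0.163407 − 0.155039 = 0.008368.
Hence σ₀² = 1/0.008368 ≈ 119.5.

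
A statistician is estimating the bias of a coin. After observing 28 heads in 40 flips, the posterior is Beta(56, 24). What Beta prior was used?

Beta(28, 12)

Beta is conjugate to the binomial likelihood: posterior = Beta(α+s, β+f).
Subtract the data counts: 56−28=28, 24−12=12.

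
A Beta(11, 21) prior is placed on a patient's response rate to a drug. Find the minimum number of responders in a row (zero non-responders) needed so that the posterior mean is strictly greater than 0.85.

After k responders and 0 non-responders the posterior is Beta(11+k, 21), with mean (11+k)/(11+21+k).
Set (11+k)/(32+k) > 0.85 and solve: k > (0.85·32 − 11)/(1 − 0.85) = 108.000.
The smallest integer exceeding 108.000 is 109.

k = 109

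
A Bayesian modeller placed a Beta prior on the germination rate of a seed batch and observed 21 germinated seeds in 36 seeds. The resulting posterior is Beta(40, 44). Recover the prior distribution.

A Beta(a, b) prior with s successes and f failures in binomial data gives a Beta(a+s, b+f) posterior.
Subtract the data counts: 40−21=19, 44−15=29.

Beta(19, 29)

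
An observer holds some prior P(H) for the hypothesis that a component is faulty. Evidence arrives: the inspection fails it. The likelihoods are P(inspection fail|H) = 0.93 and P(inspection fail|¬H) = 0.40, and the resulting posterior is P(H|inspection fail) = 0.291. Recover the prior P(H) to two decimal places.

Bayes' rule in odds form gives O(H|E) = O(H)·[P(E|H)/P(E|¬H)], hence O(H) = O(H|E)/LR.
Posterior odds = 0.291/(1−0.291) = 0.4104. LR = 0.93/0.40 = 2.3250.
Prior odds = 0.4104/2.3250 = 0.1765, so P(H) = 0.1765/(1+0.1765) ≈ 0.15.

P(H) = 0.15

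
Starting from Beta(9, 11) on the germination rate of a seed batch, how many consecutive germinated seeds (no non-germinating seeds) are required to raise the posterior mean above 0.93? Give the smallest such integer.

k = 138

After k germinated seeds and 0 non-germinating seeds the posterior is Beta(9+k, 11), with mean (9+k)/(9+11+k).
Set (9+k)/(20+k) > 0.93 and solve: k > (0.93·20 − 9)/(1 − 0.93) = 137.143.
The smallest integer exceeding 137.143 is 138.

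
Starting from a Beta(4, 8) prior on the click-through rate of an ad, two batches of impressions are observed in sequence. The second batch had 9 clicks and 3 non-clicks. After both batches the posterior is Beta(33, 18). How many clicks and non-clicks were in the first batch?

Because Beta–binomial updating is additive in the counts, the combined data contributed (α_post−α_prior, β_post−β_prior) successes and failures.
Total across both batches: 33−4=29 clicks, 18−8=10 non-clicks.
Subtract the second batch: 29−9=20 clicks and 10−3=7 non-clicks.

20 clicks and 7 non-clicks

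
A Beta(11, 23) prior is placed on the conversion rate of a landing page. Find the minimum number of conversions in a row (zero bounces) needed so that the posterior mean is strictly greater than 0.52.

k = 14

After k conversions and 0 bounces the posterior is Beta(11+k, 23), with mean (11+k)/(11+23+k).
Set (11+k)/(34+k) > 0.52 and solve: k > (0.52·34 − 11)/(1 − 0.52) = 13.917.
The smallest integer exceeding 13.917 is 14.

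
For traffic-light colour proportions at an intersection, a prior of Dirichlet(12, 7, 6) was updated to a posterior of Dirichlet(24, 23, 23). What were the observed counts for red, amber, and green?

counts (12, 16, 17)

For a Dirichlet(α) prior with multinomial counts c, the posterior is Dirichlet(α + c) componentwise.
Counts are posterior − prior componentwise: 24−12=12, 23−7=16, 23−6=17.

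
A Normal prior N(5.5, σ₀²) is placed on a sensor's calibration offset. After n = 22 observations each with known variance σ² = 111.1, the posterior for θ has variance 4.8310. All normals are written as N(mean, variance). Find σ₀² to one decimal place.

σ₀² = 111.4

For the Normal–Normal model with known σ², precisions add: τ_n = τ₀ + n/σ².
So 1/σ₀² = 1/4.8310 − 22/111.1 = 0.206996 − 0.198020 = 0.008976.
Hence σ₀² = 1/0.008976 ≈ 111.4.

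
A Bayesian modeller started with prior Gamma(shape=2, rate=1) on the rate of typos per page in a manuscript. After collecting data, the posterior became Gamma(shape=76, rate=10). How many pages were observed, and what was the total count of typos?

A Gamma(α, β) prior (rate parametrization) on a Poisson rate with n observations summing to S gives posterior Gamma(α+S, β+n).
Matching: Σxᵢ = 76 − 2 = 74 and n = 10 − 1 = 9.

n = 9 pages with total 74 typos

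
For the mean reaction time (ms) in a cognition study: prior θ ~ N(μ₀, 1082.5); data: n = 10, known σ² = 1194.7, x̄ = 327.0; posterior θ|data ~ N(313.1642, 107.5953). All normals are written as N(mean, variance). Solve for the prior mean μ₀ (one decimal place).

μ₀ = 187.8

The posterior mean is a precision-weighted average: μ_n = (τ₀μ₀ + τ_data·x̄)/(τ₀+τ_data), with τ₀=1/σ₀² and τ_data=n/σ².
Here τ₀ = 1/1082.5 = 0.000924 and τ_data = 10/1194.7 = 0.008370, so τ_n = 0.009294.
Rearranging for μ₀: μ₀ = (μ_n·τ_n − τ_data·x̄)/τ₀ = (313.1642·0.009294 − 0.008370·327.0) / 0.000924 = 0.173558/0.000924 ≈ 187.8.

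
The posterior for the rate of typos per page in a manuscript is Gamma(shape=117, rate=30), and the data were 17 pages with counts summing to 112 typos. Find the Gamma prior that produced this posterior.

Gamma(shape=5, rate=13)

Gamma–Poisson conjugacy: posterior shape = α + Σxᵢ, posterior rate = β + n.
So α = 117 − 112 = 5 and β = 30 − 17 = 13.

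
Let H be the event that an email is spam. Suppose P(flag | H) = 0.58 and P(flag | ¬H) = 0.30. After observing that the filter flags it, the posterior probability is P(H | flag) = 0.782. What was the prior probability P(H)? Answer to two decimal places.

P(H) = 0.65

In odds form, posterior odds = prior odds × likelihood ratio, so prior odds = posterior odds ÷ LR.
Posterior odds = 0.782/(1−0.782) = 3.5872. LR = 0.58/0.30 = 1.9333.
Prior odds = 3.5872/1.9333 = 1.8555, so P(H) = 1.8555/(1+1.8555) ≈ 0.65.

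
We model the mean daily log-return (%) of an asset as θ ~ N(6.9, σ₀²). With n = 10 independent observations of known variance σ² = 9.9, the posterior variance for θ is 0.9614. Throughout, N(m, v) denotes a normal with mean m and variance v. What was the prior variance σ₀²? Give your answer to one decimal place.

For the Normal–Normal model with known σ², precisions add: τ_n = τ₀ + n/σ².
So 1/σ₀² = 1/0.9614 − 10/9.9 = 1.040150 − 1.010101 = 0.030049.
Hence σ₀² = 1/0.030049 ≈ 33.3.

σ₀² = 33.3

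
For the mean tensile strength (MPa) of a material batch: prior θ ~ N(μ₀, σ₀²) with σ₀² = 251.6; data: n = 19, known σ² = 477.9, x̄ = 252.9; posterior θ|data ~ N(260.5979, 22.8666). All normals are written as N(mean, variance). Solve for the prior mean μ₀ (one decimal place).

μ₀ = 337.6

The posterior mean is a precision-weighted average: μ_n = (τ₀μ₀ + τ_data·x̄)/(τ₀+τ_data), with τ₀=1/σ₀² and τ_data=n/σ².
Here τ₀ = 1/251.6 = 0.003975 and τ_data = 19/477.9 = 0.039757, so τ_n = 0.043732.
Rearranging for μ₀: μ₀ = (μ_n·τ_n − τ_data·x̄)/τ₀ = (260.5979·0.043732 − 0.039757·252.9) / 0.003975 = 1.341922/0.003975 ≈ 337.6.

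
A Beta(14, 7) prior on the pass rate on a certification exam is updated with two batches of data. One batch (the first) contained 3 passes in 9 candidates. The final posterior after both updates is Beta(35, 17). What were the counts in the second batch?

Sequential conjugate updates are equivalent to a single update on the pooled data, so total successes = posterior α − prior α and total failures = posterior β − prior β.
Total across both batches: 35−14=21 passes, 17−7=10 failures.
Subtract the first batch: 21−3=18 passes and 10−6=4 failures.

18 passes and 4 failures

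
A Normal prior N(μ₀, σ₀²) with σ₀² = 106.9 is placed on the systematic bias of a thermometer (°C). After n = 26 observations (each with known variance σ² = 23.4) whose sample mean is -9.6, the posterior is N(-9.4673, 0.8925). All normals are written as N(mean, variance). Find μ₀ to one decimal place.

μ₀ = 6.3

The posterior mean is a precision-weighted average: μ_n = (τ₀μ₀ + τ_data·x̄)/(τ₀+τ_data), with τ₀=1/σ₀² and τ_data=n/σ².
Here τ₀ = 1/106.9 = 0.009355 and τ_data = 26/23.4 = 1.111111, so τ_n = 1.120466.
Rearranging for μ₀: μ₀ = (μ_n·τ_n − τ_data·x̄)/τ₀ = (-9.4673·1.120466 − 1.111111·-9.6) / 0.009355 = 0.058878/0.009355 ≈ 6.3.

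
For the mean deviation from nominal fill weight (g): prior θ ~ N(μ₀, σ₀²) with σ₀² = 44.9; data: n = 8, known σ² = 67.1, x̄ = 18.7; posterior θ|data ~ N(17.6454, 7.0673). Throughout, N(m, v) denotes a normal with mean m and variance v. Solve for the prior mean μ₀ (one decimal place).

μ₀ = 12.0

The posterior mean is a precision-weighted average: μ_n = (τ₀μ₀ + τ_data·x̄)/(τ₀+τ_data), with τ₀=1/σ₀² and τ_data=n/σ².
Here τ₀ = 1/44.9 = 0.022272 and τ_data = 8/67.1 = 0.119225, so τ_n = 0.141497.
Rearranging for μ₀: μ₀ = (μ_n·τ_n − τ_data·x̄)/τ₀ = (17.6454·0.141497 − 0.119225·18.7) / 0.022272 = 0.267264/0.022272 ≈ 12.0.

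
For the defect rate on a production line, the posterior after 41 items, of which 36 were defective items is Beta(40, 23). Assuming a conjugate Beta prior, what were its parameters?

Beta(4, 18)

Beta is conjugate to the binomial likelihood: posterior = Beta(a+s, b+f).
So a = 40 − 36 = 4 and b = 23 − 5 = 18.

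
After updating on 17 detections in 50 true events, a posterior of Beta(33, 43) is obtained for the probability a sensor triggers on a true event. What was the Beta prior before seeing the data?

Beta(16, 10)

Under Beta–binomial conjugacy the posterior parameters are (a+s, b+f).
So a = 33 − 17 = 16 and b = 43 − 33 = 10.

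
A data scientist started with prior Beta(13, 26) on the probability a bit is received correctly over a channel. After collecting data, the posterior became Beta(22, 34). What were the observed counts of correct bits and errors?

A Beta(α, β) prior with s successes and f failures in binomial data gives a Beta(α+s, β+f) posterior.
So s = 22 − 13 = 9 and f = 34 − 26 = 8.

9 correct bits and 8 errors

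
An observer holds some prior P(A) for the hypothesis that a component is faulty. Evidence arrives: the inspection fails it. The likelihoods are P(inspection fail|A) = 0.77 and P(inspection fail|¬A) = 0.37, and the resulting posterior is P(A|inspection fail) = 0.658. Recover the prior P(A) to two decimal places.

P(A) = 0.48

In odds form, posterior odds = prior odds × likelihood ratio, so prior odds = posterior odds ÷ LR.
Posterior odds = 0.658/(1−0.658) = 1.9240. LR = 0.77/0.37 = 2.0811.
Prior odds = 1.9240/2.0811 = 0.9245, so P(A) = 0.9245/(1+0.9245) ≈ 0.48.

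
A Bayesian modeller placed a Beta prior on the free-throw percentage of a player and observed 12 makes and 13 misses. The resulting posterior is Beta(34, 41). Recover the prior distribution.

Beta is conjugate to the binomial likelihood: posterior = Beta(α+s, β+f).
So α = 34 − 12 = 22 and β = 41 − 13 = 28.

Beta(22, 28)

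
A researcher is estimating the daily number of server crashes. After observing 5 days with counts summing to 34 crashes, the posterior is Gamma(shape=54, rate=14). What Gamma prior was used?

Gamma(shape=20, rate=9)

Gamma–Poisson conjugacy: posterior shape = α + Σxᵢ, posterior rate = β + n.
So α = 54 − 34 = 20 and β = 14 − 5 = 9.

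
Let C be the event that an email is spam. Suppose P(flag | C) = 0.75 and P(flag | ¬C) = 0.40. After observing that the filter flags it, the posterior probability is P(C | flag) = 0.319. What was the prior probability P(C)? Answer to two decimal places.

Bayes' rule in odds form gives O(C|E) = O(C)·[P(E|C)/P(E|¬C)], hence O(C) = O(C|E)/LR.
Posterior odds = 0.319/(1−0.319) = 0.4684. LR = 0.75/0.40 = 1.8750.
Prior odds = 0.4684/1.8750 = 0.2498, so P(C) = 0.2498/(1+0.2498) ≈ 0.20.

P(C) = 0.20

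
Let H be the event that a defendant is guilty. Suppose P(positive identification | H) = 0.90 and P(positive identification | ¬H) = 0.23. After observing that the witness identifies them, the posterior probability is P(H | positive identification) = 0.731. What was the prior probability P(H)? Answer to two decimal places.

P(H) = 0.41

Bayes' rule in odds form gives O(H|E) = O(H)·[P(E|H)/P(E|¬H)], hence O(H) = O(H|E)/LR.
Posterior odds = 0.731/(1−0.731) = 2.7175. LR = 0.90/0.23 = 3.9130.
Prior odds = 2.7175/3.9130 = 0.6945, so P(H) = 0.6945/(1+0.6945) ≈ 0.41.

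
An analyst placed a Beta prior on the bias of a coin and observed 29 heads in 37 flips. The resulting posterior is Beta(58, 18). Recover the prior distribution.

Beta(29, 10)

Under Beta–binomial conjugacy the posterior parameters are (α+s, β+f).
So α = 58 − 29 = 29 and β = 18 − 8 = 10.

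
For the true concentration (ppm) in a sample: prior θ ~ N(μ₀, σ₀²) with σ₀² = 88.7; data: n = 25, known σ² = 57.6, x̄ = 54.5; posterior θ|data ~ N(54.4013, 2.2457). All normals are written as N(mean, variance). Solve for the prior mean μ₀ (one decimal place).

The posterior mean is a precision-weighted average: μ_n = (τ₀μ₀ + τ_data·x̄)/(τ₀+τ_data), with τ₀=1/σ₀² and τ_data=n/σ².
Here τ₀ = 1/88.7 = 0.011274 and τ_data = 25/57.6 = 0.434028, so τ_n = 0.445302.
Rearranging for μ₀: μ₀ = (μ_n·τ_n − τ_data·x̄)/τ₀ = (54.4013·0.445302 − 0.434028·54.5) / 0.011274 = 0.570482/0.011274 ≈ 50.6.

μ₀ = 50.6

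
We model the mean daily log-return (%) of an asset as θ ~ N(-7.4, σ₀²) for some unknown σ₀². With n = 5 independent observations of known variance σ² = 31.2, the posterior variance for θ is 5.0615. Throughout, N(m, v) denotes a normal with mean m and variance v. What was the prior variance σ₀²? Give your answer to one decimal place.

σ₀² = 26.8

Posterior precision equals prior precision plus data precision: 1/σ_n² = 1/σ₀² + n/σ².
So 1/σ₀² = 1/5.0615 − 5/31.2 = 0.197570 − 0.160256 = 0.037314.
Hence σ₀² = 1/0.037314 ≈ 26.8.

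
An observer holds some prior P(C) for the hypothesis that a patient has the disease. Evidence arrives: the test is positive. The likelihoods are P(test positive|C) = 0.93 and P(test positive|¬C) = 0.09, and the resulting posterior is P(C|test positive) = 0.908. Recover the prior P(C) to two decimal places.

Bayes' rule in odds form gives O(C|E) = O(C)·[P(E|C)/P(E|¬C)], hence O(C) = O(C|E)/LR.
Posterior odds = 0.908/(1−0.908) = 9.8696. LR = 0.93/0.09 = 10.3333.
Prior odds = 9.8696/10.3333 = 0.9551, so P(C) = 0.9551/(1+0.9551) ≈ 0.49.

P(C) = 0.49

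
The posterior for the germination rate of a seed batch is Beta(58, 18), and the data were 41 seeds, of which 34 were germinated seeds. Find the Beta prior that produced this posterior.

Beta(24, 11)

Under Beta–binomial conjugacy the posterior parameters are (a+s, b+f).
So a = 58 − 34 = 24 and b = 18 − 7 = 11.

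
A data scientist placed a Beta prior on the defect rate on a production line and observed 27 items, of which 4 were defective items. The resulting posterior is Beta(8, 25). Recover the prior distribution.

A Beta(α, β) prior with s successes and f failures in binomial data gives a Beta(α+s, β+f) posterior.
So α = 8 − 4 = 4 and β = 25 − 23 = 2.

Beta(4, 2)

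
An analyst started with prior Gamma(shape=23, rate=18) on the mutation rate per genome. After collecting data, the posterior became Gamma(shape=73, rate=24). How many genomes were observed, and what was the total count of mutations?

A Gamma(α, β) prior (rate parametrization) on a Poisson rate with n observations summing to S gives posterior Gamma(α+S, β+n).
Matching: Σxᵢ = 73 − 23 = 50 and n = 24 − 18 = 6.

n = 6 genomes with total 50 mutations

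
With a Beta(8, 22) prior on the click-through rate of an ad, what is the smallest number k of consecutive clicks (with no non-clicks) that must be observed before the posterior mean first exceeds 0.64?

k = 32

After k clicks and 0 non-clicks the posterior is Beta(8+k, 22), with mean (8+k)/(8+22+k).
Set (8+k)/(30+k) > 0.64 and solve: k > (0.64·30 − 8)/(1 − 0.64) = 31.111.
The smallest integer exceeding 31.111 is 32.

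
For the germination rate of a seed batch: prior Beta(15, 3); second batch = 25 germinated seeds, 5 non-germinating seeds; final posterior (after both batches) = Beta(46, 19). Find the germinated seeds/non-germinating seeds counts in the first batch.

Sequential conjugate updates are equivalent to a single update on the pooled data, so total successes = posterior α − prior α and total failures = posterior β − prior β.
Total across both batches: 46−15=31 germinated seeds, 19−3=16 non-germinating seeds.
Subtract the second batch: 31−25=6 germinated seeds and 16−5=11 non-germinating seeds.

6 germinated seeds and 11 non-germinating seeds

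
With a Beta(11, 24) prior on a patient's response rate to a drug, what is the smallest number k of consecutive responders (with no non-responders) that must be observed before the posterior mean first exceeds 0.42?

After k responders and 0 non-responders the posterior is Beta(11+k, 24), with mean (11+k)/(11+24+k).
Set (11+k)/(35+k) > 0.42 and solve: k > (0.42·35 − 11)/(1 − 0.42) = 6.379.
The smallest integer exceeding 6.379 is 7, and checking k=7: (18)/(42) = 0.4286 > 0.42.

k = 7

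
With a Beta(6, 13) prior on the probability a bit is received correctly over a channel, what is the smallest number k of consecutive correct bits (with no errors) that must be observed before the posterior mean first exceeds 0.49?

After k correct bits and 0 errors the posterior is Beta(6+k, 13), with mean (6+k)/(6+13+k).
Set (6+k)/(19+k) > 0.49 and solve: k > (0.49·19 − 6)/(1 − 0.49) = 6.490.
The smallest integer exceeding 6.490 is 7, and checking k=7: (13)/(26) = 0.5000 > 0.49.

k = 7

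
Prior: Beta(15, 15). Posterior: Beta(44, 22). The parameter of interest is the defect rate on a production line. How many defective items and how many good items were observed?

A Beta(a, b) prior with s successes and f failures in binomial data gives a Beta(a+s, b+f) posterior.
So s = 44 − 15 = 29 and f = 22 − 15 = 7.

29 defective items and 7 good items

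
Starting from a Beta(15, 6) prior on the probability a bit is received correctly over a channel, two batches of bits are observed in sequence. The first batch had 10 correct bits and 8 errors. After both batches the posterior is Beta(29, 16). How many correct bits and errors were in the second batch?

4 correct bits and 2 errors

Because Beta–binomial updating is additive in the counts, the combined data contributed (α_post−α_prior, β_post−β_prior) successes and failures.
Total across both batches: 29−15=14 correct bits, 16−6=10 errors.
Subtract the first batch: 14−10=4 correct bits and 10−8=2 errors.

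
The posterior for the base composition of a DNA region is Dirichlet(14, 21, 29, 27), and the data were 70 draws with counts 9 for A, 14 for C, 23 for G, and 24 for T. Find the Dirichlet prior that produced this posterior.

For a Dirichlet(α) prior with multinomial counts c, the posterior is Dirichlet(α + c) componentwise.
Subtract each count from the matching posterior parameter: 14−9=5, 21−14=7, 29−23=6, 27−24=3.

Dirichlet(5, 7, 6, 3)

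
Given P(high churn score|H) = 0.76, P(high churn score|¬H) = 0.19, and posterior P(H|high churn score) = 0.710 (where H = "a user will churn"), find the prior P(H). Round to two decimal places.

P(H) = 0.38

In odds form, posterior odds = prior odds × likelihood ratio, so prior odds = posterior odds ÷ LR.
Posterior odds = 0.710/(1−0.710) = 2.4483. LR = 0.76/0.19 = 4.0000.
Prior odds = 2.4483/4.0000 = 0.6121, so P(H) = 0.6121/(1+0.6121) ≈ 0.38.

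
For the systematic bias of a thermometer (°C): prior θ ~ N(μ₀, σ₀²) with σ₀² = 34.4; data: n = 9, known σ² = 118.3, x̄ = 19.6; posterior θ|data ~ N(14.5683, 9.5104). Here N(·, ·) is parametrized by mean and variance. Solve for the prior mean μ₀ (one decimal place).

The posterior mean is a precision-weighted average: μ_n = (τ₀μ₀ + τ_data·x̄)/(τ₀+τ_data), with τ₀=1/σ₀² and τ_data=n/σ².
Here τ₀ = 1/34.4 = 0.029070 and τ_data = 9/118.3 = 0.076078, so τ_n = 0.105148.
Rearranging for μ₀: μ₀ = (μ_n·τ_n − τ_data·x̄)/τ₀ = (14.5683·0.105148 − 0.076078·19.6) / 0.029070 = 0.040699/0.029070 ≈ 1.4.

μ₀ = 1.4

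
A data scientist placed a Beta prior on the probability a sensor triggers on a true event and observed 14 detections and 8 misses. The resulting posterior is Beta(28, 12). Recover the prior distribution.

A Beta(α, β) prior with s successes and f failures in binomial data gives a Beta(α+s, β+f) posterior.
So α = 28 − 14 = 14 and β = 12 − 8 = 4.

Beta(14, 4)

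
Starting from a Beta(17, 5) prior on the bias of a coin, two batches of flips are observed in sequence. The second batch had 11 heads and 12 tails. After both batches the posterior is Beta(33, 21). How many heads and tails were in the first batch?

5 heads and 4 tails

Because Beta–binomial updating is additive in the counts, the combined data contributed (α_post−α_prior, β_post−β_prior) successes and failures.
Total across both batches: 33−17=16 heads, 21−5=16 tails.
Subtract the second batch: 16−11=5 heads and 16−12=4 tails.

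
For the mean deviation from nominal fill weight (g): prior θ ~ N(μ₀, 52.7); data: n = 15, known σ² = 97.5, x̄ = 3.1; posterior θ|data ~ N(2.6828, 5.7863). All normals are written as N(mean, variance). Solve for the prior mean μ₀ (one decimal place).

μ₀ = -0.7

The posterior mean is a precision-weighted average: μ_n = (τ₀μ₀ + τ_data·x̄)/(τ₀+τ_data), with τ₀=1/σ₀² and τ_data=n/σ².
Here τ₀ = 1/52.7 = 0.018975 and τ_data = 15/97.5 = 0.153846, so τ_n = 0.172821.
Rearranging for μ₀: μ₀ = (μ_n·τ_n − τ_data·x̄)/τ₀ = (2.6828·0.172821 − 0.153846·3.1) / 0.018975 = -0.013278/0.018975 ≈ -0.7.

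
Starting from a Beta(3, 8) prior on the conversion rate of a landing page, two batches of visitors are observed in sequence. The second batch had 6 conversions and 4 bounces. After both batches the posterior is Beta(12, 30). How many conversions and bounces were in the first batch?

3 conversions and 18 bounces

Because Beta–binomial updating is additive in the counts, the combined data contributed (α_post−α_prior, β_post−β_prior) successes and failures.
Total across both batches: 12−3=9 conversions, 30−8=22 bounces.
Subtract the second batch: 9−6=3 conversions and 22−4=18 bounces.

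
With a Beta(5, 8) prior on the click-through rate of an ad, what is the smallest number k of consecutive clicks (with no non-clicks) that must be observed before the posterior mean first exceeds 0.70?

After k clicks and 0 non-clicks the posterior is Beta(5+k, 8), with mean (5+k)/(5+8+k).
Set (5+k)/(13+k) > 0.70 and solve: k > (0.70·13 − 5)/(1 − 0.70) = 13.667.
The smallest integer exceeding 13.667 is 14.

k = 14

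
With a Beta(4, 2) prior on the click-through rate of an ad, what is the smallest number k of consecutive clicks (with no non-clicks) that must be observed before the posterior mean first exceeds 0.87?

k = 10

After k clicks and 0 non-clicks the posterior is Beta(4+k, 2), with mean (4+k)/(4+2+k).
Set (4+k)/(6+k) > 0.87 and solve: k > (0.87·6 − 4)/(1 − 0.87) = 9.385.
The smallest integer exceeding 9.385 is 10, and checking k=10: (14)/(16) = 0.8750 > 0.87.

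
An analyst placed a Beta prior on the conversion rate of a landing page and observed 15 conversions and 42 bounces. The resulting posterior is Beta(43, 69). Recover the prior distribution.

Beta(28, 27)

Beta is conjugate to the binomial likelihood: posterior = Beta(α+s, β+f).
Subtract the data counts: 43−15=28, 69−42=27.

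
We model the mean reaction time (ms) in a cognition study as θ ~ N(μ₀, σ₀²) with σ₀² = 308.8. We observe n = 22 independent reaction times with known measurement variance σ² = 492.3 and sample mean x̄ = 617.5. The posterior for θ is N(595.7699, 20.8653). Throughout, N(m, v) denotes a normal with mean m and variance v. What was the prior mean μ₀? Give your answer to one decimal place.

μ₀ = 295.9

The posterior mean is a precision-weighted average: μ_n = (τ₀μ₀ + τ_data·x̄)/(τ₀+τ_data), with τ₀=1/σ₀² and τ_data=n/σ².
Here τ₀ = 1/308.8 = 0.003238 and τ_data = 22/492.3 = 0.044688, so τ_n = 0.047926.
Rearranging for μ₀: μ₀ = (μ_n·τ_n − τ_data·x̄)/τ₀ = (595.7699·0.047926 − 0.044688·617.5) / 0.003238 = 0.958028/0.003238 ≈ 295.9.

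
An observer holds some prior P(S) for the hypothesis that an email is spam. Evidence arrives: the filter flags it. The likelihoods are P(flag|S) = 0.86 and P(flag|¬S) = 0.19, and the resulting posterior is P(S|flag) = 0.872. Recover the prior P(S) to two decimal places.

Bayes' rule in odds form gives O(S|E) = O(S)·[P(E|S)/P(E|¬S)], hence O(S) = O(S|E)/LR.
Posterior odds = 0.872/(1−0.872) = 6.8125. LR = 0.86/0.19 = 4.5263.
Prior odds = 6.8125/4.5263 = 1.5051, so P(S) = 1.5051/(1+1.5051) ≈ 0.60.

P(S) = 0.60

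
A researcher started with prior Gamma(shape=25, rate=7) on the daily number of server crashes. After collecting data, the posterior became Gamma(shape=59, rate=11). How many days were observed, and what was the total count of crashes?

n = 4 days with total 34 crashes

Gamma–Poisson conjugacy: posterior shape = α + Σxᵢ, posterior rate = β + n.
Matching: Σxᵢ = 59 − 25 = 34 and n = 11 − 7 = 4.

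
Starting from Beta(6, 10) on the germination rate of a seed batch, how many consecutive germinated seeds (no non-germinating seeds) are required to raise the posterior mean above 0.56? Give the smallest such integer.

After k germinated seeds and 0 non-germinating seeds the posterior is Beta(6+k, 10), with mean (6+k)/(6+10+k).
Set (6+k)/(16+k) > 0.56 and solve: k > (0.56·16 − 6)/(1 − 0.56) = 6.727.
The smallest integer exceeding 6.727 is 7, and checking k=7: (13)/(23) = 0.5652 > 0.56.

k = 7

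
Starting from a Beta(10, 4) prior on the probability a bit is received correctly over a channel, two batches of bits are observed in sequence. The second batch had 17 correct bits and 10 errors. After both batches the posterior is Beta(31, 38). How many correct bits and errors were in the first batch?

Sequential conjugate updates are equivalent to a single update on the pooled data, so total successes = posterior α − prior α and total failures = posterior β − prior β.
Total across both batches: 31−10=21 correct bits, 38−4=34 errors.
Subtract the second batch: 21−17=4 correct bits and 34−10=24 errors.

4 correct bits and 24 errors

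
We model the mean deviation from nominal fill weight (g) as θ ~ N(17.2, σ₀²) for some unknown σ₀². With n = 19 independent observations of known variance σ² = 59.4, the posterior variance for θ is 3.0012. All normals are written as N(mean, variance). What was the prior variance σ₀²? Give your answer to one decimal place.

σ₀² = 75.0

For the Normal–Normal model with known σ², precisions add: τ_n = τ₀ + n/σ².
So 1/σ₀² = 1/3.0012 − 19/59.4 = 0.333200 − 0.319865 = 0.013335.
Hence σ₀² = 1/0.013335 ≈ 75.0.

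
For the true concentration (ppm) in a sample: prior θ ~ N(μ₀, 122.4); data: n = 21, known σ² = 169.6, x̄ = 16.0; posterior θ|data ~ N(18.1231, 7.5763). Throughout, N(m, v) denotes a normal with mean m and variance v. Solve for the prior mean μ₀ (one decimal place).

With known observation variance, the Normal–Normal posterior has precision τ_n = τ₀ + n/σ² and mean μ_n = (τ₀μ₀ + (n/σ²)x̄)/τ_n.
Here τ₀ = 1/122.4 = 0.008170 and τ_data = 21/169.6 = 0.123821, so τ_n = 0.131991.
Rearranging for μ₀: μ₀ = (μ_n·τ_n − τ_data·x̄)/τ₀ = (18.1231·0.131991 − 0.123821·16.0) / 0.008170 = 0.410950/0.008170 ≈ 50.3.

μ₀ = 50.3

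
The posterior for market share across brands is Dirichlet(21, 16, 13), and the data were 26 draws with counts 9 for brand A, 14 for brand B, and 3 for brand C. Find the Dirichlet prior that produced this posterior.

For a Dirichlet(α) prior with multinomial counts c, the posterior is Dirichlet(α + c) componentwise.
Subtract each count from the matching posterior parameter: 21−9=12, 16−14=2, 13−3=10.

Dirichlet(12, 2, 10)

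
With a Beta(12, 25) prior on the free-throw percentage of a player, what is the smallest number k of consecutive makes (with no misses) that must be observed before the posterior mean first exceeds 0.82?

k = 102

After k makes and 0 misses the posterior is Beta(12+k, 25), with mean (12+k)/(12+25+k).
Set (12+k)/(37+k) > 0.82 and solve: k > (0.82·37 − 12)/(1 − 0.82) = 101.889.
The smallest integer exceeding 101.889 is 102.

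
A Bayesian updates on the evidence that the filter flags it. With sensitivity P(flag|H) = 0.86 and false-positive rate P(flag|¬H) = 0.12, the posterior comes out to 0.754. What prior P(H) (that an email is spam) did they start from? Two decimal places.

Bayes' rule in odds form gives O(H|E) = O(H)·[P(E|H)/P(E|¬H)], hence O(H) = O(H|E)/LR.
Posterior odds = 0.754/(1−0.754) = 3.0650. LR = 0.86/0.12 = 7.1667.
Prior odds = 3.0650/7.1667 = 0.4277, so P(H) = 0.4277/(1+0.4277) ≈ 0.30.

P(H) = 0.30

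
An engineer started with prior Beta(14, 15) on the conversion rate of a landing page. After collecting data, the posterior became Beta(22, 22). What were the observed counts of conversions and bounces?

8 conversions and 7 bounces

Beta is conjugate to the binomial likelihood: posterior = Beta(α+s, β+f).
So s = 22 − 14 = 8 and f = 22 − 15 = 7.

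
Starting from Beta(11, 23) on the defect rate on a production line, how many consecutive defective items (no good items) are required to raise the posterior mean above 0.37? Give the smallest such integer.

k = 3

After k defective items and 0 good items the posterior is Beta(11+k, 23), with mean (11+k)/(11+23+k).
Set (11+k)/(34+k) > 0.37 and solve: k > (0.37·34 − 11)/(1 − 0.37) = 2.508.
The smallest integer exceeding 2.508 is 3, and checking k=3: (14)/(37) = 0.3784 > 0.37.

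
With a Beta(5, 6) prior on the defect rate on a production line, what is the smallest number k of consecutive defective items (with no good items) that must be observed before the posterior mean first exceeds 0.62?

After k defective items and 0 good items the posterior is Beta(5+k, 6), with mean (5+k)/(5+6+k).
Set (5+k)/(11+k) > 0.62 and solve: k > (0.62·11 − 5)/(1 − 0.62) = 4.789.
The smallest integer exceeding 4.789 is 5.

k = 5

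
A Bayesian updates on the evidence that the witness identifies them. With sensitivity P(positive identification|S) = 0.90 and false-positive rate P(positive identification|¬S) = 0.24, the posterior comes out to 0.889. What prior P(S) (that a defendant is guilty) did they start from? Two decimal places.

In odds form, posterior odds = prior odds × likelihood ratio, so prior odds = posterior odds ÷ LR.
Posterior odds = 0.889/(1−0.889) = 8.0090. LR = 0.90/0.24 = 3.7500.
Prior odds = 8.0090/3.7500 = 2.1357, so P(S) = 2.1357/(1+2.1357) ≈ 0.68.

P(S) = 0.68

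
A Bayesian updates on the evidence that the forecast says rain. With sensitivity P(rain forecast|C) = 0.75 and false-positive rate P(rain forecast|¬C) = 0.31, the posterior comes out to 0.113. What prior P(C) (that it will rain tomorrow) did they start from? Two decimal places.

In odds form, posterior odds = prior odds × likelihood ratio, so prior odds = posterior odds ÷ LR.
Posterior odds = 0.113/(1−0.113) = 0.1274. LR = 0.75/0.31 = 2.4194.
Prior odds = 0.1274/2.4194 = 0.0527, so P(C) = 0.0527/(1+0.0527) ≈ 0.05.

P(C) = 0.05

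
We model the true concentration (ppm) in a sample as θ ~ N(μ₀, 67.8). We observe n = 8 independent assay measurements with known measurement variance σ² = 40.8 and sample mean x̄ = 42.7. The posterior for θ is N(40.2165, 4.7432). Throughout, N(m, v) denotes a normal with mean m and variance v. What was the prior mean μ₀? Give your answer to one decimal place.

μ₀ = 7.2

The posterior mean is a precision-weighted average: μ_n = (τ₀μ₀ + τ_data·x̄)/(τ₀+τ_data), with τ₀=1/σ₀² and τ_data=n/σ².
Here τ₀ = 1/67.8 = 0.014749 and τ_data = 8/40.8 = 0.196078, so τ_n = 0.210827.
Rearranging for μ₀: μ₀ = (μ_n·τ_n − τ_data·x̄)/τ₀ = (40.2165·0.210827 − 0.196078·42.7) / 0.014749 = 0.106193/0.014749 ≈ 7.2.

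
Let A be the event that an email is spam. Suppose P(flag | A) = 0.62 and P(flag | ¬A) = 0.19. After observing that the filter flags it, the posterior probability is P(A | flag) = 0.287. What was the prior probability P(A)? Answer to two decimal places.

Bayes' rule in odds form gives O(A|E) = O(A)·[P(E|A)/P(E|¬A)], hence O(A) = O(A|E)/LR.
Posterior odds = 0.287/(1−0.287) = 0.4025. LR = 0.62/0.19 = 3.2632.
Prior odds = 0.4025/3.2632 = 0.1233, so P(A) = 0.1233/(1+0.1233) ≈ 0.11.

P(A) = 0.11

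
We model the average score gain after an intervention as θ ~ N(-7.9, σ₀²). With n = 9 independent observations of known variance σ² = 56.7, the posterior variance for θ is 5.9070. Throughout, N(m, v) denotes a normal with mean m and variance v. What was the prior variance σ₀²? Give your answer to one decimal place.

σ₀² = 94.7

For the Normal–Normal model with known σ², precisions add: τ_n = τ₀ + n/σ².
So 1/σ₀² = 1/5.9070 − 9/56.7 = 0.169291 − 0.158730 = 0.010561.
Hence σ₀² = 1/0.010561 ≈ 94.7.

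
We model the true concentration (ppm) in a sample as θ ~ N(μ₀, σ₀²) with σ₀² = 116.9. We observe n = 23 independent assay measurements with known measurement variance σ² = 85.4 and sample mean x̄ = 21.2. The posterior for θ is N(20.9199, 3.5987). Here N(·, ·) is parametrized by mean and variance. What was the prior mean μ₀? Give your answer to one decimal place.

μ₀ = 12.1

The posterior mean is a precision-weighted average: μ_n = (τ₀μ₀ + τ_data·x̄)/(τ₀+τ_data), with τ₀=1/σ₀² and τ_data=n/σ².
Here τ₀ = 1/116.9 = 0.008554 and τ_data = 23/85.4 = 0.269321, so τ_n = 0.277875.
Rearranging for μ₀: μ₀ = (μ_n·τ_n − τ_data·x̄)/τ₀ = (20.9199·0.277875 − 0.269321·21.2) / 0.008554 = 0.103512/0.008554 ≈ 12.1.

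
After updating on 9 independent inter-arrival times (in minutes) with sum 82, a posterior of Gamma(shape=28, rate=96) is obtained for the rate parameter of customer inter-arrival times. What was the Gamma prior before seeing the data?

For an exponential likelihood with a Gamma(α, β) prior on the rate, n observations with total T give posterior Gamma(α+n, β+T).
So α = 28 − 9 = 19 and β = 96 − 82 = 14.

Gamma(shape=19, rate=14)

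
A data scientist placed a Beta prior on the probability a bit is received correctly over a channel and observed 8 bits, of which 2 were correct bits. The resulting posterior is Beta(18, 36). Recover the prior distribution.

Beta(16, 30)

Beta is conjugate to the binomial likelihood: posterior = Beta(a+s, b+f).
Subtract the data counts: 18−2=16, 36−6=30.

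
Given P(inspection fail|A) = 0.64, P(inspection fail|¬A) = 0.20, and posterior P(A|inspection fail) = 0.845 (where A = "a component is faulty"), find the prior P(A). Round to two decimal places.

Bayes' rule in odds form gives O(A|E) = O(A)·[P(E|A)/P(E|¬A)], hence O(A) = O(A|E)/LR.
Posterior odds = 0.845/(1−0.845) = 5.4516. LR = 0.64/0.20 = 3.2000.
Prior odds = 5.4516/3.2000 = 1.7036, so P(A) = 1.7036/(1+1.7036) ≈ 0.63.

P(A) = 0.63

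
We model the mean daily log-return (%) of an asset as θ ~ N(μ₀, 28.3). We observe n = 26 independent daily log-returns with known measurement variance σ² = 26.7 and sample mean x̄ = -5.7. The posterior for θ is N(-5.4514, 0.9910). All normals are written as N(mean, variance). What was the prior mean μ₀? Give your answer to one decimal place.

The posterior mean is a precision-weighted average: μ_n = (τ₀μ₀ + τ_data·x̄)/(τ₀+τ_data), with τ₀=1/σ₀² and τ_data=n/σ².
Here τ₀ = 1/28.3 = 0.035336 and τ_data = 26/26.7 = 0.973783, so τ_n = 1.009119.
Rearranging for μ₀: μ₀ = (μ_n·τ_n − τ_data·x̄)/τ₀ = (-5.4514·1.009119 − 0.973783·-5.7) / 0.035336 = 0.049452/0.035336 ≈ 1.4.

μ₀ = 1.4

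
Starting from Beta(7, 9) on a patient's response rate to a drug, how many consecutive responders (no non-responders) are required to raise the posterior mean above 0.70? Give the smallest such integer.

k = 15

After k responders and 0 non-responders the posterior is Beta(7+k, 9), with mean (7+k)/(7+9+k).
Set (7+k)/(16+k) > 0.70 and solve: k > (0.70·16 − 7)/(1 − 0.70) = 14.000.
The smallest integer exceeding 14.000 is 15, and checking k=15: (22)/(31) = 0.7097 > 0.70.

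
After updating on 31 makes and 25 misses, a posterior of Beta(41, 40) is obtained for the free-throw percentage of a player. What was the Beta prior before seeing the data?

Under Beta–binomial conjugacy the posterior parameters are (α+s, β+f).
So α = 41 − 31 = 10 and β = 40 − 25 = 15.

Beta(10, 15)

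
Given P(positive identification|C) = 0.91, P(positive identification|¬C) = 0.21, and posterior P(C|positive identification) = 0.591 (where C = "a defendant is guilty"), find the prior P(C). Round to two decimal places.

Bayes' rule in odds form gives O(C|E) = O(C)·[P(E|C)/P(E|¬C)], hence O(C) = O(C|E)/LR.
Posterior odds = 0.591/(1−0.591) = 1.4450. LR = 0.91/0.21 = 4.3333.
Prior odds = 1.4450/4.3333 = 0.3335, so P(C) = 0.3335/(1+0.3335) ≈ 0.25.

P(C) = 0.25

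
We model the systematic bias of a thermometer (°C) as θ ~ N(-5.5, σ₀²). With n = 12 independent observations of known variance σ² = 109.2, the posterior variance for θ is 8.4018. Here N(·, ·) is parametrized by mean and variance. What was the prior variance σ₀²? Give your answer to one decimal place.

For the Normal–Normal model with known σ², precisions add: τ_n = τ₀ + n/σ².
So 1/σ₀² = 1/8.4018 − 12/109.2 = 0.119022 − 0.109890 = 0.009132.
Hence σ₀² = 1/0.009132 ≈ 109.5.

σ₀² = 109.5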